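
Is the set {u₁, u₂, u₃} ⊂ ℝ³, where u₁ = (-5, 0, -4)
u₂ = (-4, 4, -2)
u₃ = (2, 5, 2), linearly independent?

linearly independent

Form the 3×3 matrix with these as columns; its determinant is 22.
A nonzero determinant means the columns are linearly independent.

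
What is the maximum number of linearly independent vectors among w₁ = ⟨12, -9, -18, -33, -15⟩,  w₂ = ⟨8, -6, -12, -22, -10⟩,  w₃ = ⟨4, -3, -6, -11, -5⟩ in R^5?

1

Form the matrix with w₁, w₂, w₃ as columns and reduce.
Reduction leaves 1 leading entry, giving rank 1.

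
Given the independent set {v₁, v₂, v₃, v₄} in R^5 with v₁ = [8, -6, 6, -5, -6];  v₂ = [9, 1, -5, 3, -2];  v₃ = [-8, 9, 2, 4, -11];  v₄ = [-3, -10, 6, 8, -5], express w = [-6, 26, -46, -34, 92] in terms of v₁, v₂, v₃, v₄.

Write w = α₁v₁ + … + α₄v₄ and equate components.
Back-substitution yields (α₁, …, α₄) = (-4, -2, -4, -4).

w = -4v₁ - 2v₂ - 4v₃ - 4v₄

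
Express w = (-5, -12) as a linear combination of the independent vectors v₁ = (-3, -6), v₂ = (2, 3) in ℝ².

Set up the augmented matrix [v₁ | v₂ | w] and row-reduce.
Back-substitution yields (α₁, α₂) = (3, 2).

w = 3v₁ + 2v₂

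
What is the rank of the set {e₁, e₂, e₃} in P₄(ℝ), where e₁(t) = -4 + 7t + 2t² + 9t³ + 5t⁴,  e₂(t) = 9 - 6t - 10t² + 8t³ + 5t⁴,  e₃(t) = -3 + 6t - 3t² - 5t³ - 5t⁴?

Use coordinates relative to {1, t, …, t⁴}.
Apply Gaussian elimination to the matrix whose rows are e₁, e₂, e₃.
There are 3 pivot columns, so rank = 3.

3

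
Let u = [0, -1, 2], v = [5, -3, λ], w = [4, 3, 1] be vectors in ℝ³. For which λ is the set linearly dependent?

λ = 59/4

Dependence holds iff the 3×3 matrix [u v w] is singular.
The determinant works out to 59 - 4*λ.
This vanishes exactly when λ = 59/4.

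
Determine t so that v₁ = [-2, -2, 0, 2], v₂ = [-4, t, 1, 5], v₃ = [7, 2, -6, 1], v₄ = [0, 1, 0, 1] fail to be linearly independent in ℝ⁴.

Dependence holds iff the 4×4 matrix [v₁ v₂ v₃ v₄] is singular.
The determinant works out to 12*t + 10.
Solving 12*t + 10 = 0 yields t = -5/6.

t = -5/6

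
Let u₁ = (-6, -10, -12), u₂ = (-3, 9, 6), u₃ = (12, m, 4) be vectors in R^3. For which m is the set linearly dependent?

The vectors are dependent exactly when the determinant of the matrix with rows u₁, u₂, u₃ vanishes.
Expanding, det = 72*m + 240.
Setting this to zero gives m = -10/3.

m = -10/3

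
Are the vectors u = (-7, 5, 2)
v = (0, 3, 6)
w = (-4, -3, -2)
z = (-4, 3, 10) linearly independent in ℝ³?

There are 4 vectors in a 3-dimensional space, so they cannot be linearly independent.

linearly dependent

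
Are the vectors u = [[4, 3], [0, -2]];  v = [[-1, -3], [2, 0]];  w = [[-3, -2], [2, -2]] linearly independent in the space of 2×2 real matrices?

linearly independent

Write each element as a coordinate vector in ℝ⁴ using {E₁₁, E₁₂, E₂₁, E₂₂}.
Row-reduce the matrix whose columns are u, v, w.
The reduction yields 3 nonzero rows, so the rank is 3.
Since rank = 3 (the number of vectors), the set is linearly independent.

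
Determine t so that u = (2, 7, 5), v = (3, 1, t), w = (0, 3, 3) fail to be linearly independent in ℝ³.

Dependence holds iff the 3×3 matrix [u v w] is singular.
The determinant works out to -6*t - 12.
This vanishes exactly when t = -2.

t = -2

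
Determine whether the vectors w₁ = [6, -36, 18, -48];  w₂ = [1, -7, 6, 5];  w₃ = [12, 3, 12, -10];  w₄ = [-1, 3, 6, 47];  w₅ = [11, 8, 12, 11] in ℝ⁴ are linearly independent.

linearly dependent

There are 5 vectors in a 4-dimensional space, so they cannot be linearly independent.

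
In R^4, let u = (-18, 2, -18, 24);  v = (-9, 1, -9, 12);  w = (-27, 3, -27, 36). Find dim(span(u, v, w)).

dim = 1

Row-reduce the 3×4 matrix with these as rows.
Reduction leaves 1 leading entry, giving rank 1.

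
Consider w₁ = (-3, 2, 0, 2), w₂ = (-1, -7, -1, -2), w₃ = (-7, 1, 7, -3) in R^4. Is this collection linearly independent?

linearly independent

Row-reduce the matrix whose columns are w₁, w₂, w₃.
The reduction yields 3 nonzero rows, so the rank is 3.
Since rank = 3 (the number of vectors), the set is linearly independent.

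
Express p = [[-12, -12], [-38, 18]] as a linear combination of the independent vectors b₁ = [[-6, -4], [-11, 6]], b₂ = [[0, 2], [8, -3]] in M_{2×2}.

Take coordinate vectors relative to {E₁₁, E₁₂, E₂₁, E₂₂}.
Since b₁, b₂ are independent, the coefficients expressing p are uniquely determined by a linear system.
The system has the unique solution (α₁, α₂) = (2, -2).

p = 2b₁ - 2b₂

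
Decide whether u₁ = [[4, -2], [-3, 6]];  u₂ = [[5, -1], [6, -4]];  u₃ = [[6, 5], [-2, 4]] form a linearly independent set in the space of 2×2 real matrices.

linearly independent

Take coordinates with respect to the standard basis {E₁₁, E₁₂, E₂₁, E₂₂}.
Row-reduce the matrix whose columns are u₁, u₂, u₃.
The reduction yields 3 nonzero rows, so the rank is 3.
Since rank = 3 (the number of vectors), the set is linearly independent.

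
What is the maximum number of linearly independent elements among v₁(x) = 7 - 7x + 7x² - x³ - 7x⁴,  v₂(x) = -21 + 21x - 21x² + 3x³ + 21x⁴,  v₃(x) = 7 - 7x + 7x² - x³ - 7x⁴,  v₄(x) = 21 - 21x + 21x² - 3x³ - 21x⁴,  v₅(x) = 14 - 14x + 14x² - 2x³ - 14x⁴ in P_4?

1

Use coordinates relative to {1, x, …, x⁴}.
Put the 5×5 matrix [v₁|v₂|v₃|v₄|v₅] into echelon form.
There is 1 pivot column, so rank = 1.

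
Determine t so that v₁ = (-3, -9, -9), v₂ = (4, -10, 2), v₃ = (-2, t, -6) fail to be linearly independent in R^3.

t = -6

The vectors are dependent exactly when the determinant of the matrix with rows v₁, v₂, v₃ vanishes.
The determinant works out to -30*t - 180.
Solving -30*t - 180 = 0 yields t = -6.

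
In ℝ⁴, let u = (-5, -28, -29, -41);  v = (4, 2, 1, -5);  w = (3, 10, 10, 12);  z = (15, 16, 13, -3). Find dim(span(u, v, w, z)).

Apply Gaussian elimination to the matrix whose rows are u, v, w, z.
Reduction leaves 2 leading entries, giving rank 2.

dim = 2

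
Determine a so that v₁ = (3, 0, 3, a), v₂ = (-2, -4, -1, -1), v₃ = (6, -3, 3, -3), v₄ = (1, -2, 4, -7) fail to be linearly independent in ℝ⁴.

a = -24/7

The vectors are dependent exactly when the determinant of the matrix with rows v₁, v₂, v₃, v₄ vanishes.
Expanding, det = -105*a - 360.
Solving -105*a - 360 = 0 yields a = -24/7.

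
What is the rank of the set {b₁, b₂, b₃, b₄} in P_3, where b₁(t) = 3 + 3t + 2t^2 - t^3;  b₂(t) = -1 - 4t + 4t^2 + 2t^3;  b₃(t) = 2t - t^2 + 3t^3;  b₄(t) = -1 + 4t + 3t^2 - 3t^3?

rank 4

Represent each element by its coordinate vector in ℝ⁴.
Row-reduce the 4×4 matrix with these as rows.
Exactly 4 pivots survive; hence the rank is 4.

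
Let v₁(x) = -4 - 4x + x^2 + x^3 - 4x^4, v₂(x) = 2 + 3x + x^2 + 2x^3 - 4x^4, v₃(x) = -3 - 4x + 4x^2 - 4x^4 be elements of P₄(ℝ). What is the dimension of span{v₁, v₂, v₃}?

dim = 3

Use coordinates relative to {1, x, …, x^4}.
Row-reduce the 3×5 matrix with these as rows.
There are 3 pivot columns, so rank = 3.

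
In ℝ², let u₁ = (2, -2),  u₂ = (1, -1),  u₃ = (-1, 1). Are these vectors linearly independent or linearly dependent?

There are 3 vectors in a 2-dimensional space, so they cannot be linearly independent.

linearly dependent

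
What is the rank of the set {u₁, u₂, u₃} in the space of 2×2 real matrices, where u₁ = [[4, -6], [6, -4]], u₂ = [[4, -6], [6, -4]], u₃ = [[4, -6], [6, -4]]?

Use coordinates relative to {E₁₁, E₁₂, E₂₁, E₂₂}.
Form the matrix with u₁, u₂, u₃ as columns and reduce.
Exactly 1 pivot survives; hence the rank is 1.

rank 1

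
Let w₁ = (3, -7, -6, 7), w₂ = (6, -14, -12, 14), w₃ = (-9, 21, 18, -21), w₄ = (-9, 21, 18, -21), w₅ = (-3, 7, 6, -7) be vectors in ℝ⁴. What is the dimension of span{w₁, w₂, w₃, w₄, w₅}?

Form the matrix with w₁, w₂, w₃, w₄, w₅ as columns and reduce.
There is 1 pivot column, so rank = 1.
(With 5 elements in a 4-dimensional space the rank is at most 4.)

dim = 1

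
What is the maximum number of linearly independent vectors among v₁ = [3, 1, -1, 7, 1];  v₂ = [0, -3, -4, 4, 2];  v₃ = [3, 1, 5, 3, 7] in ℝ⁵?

Row-reduce the 3×5 matrix with these as rows.
There are 3 pivot columns, so rank = 3.

3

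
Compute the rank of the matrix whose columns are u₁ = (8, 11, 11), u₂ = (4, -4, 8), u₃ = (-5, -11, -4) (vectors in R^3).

Row-reduce the 3×3 matrix with these as rows.
Reduction leaves 3 leading entries, giving rank 3.

rank 3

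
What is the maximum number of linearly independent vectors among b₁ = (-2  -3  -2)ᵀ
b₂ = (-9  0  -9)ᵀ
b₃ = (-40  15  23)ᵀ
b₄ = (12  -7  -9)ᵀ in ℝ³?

3

Row-reduce the 4×3 matrix with these as rows.
Exactly 3 pivots survive; hence the rank is 3.
(With 4 elements in a 3-dimensional space the rank is at most 3.)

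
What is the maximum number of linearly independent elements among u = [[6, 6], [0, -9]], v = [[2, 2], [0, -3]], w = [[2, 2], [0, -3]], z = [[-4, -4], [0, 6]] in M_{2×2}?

1

Pass to coordinate vectors with respect to the basis {E₁₁, E₁₂, E₂₁, E₂₂}.
Form the matrix with u, v, w, z as columns and reduce.
The echelon form has 1 nonzero row, so the rank is 1.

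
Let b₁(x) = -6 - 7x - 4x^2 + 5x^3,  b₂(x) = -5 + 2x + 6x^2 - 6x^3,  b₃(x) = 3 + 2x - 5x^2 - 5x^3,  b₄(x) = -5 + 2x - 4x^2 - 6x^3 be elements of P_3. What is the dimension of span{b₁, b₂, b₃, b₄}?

dim = 4

Use coordinates relative to {1, x, …, x^3}.
Row-reduce the 4×4 matrix with these as rows.
The echelon form has 4 nonzero rows, so the rank is 4.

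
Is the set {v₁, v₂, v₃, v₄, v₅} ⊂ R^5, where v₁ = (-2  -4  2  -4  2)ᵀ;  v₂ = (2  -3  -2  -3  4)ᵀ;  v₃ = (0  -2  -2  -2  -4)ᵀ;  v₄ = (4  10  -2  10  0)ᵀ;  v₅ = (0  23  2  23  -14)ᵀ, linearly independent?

linearly dependent

The matrix [v₁|v₂|v₃|v₄|v₅] has determinant 0.
A zero determinant means the columns are linearly dependent.
Indeed 2v₁ + v₃ + v₄ = 0.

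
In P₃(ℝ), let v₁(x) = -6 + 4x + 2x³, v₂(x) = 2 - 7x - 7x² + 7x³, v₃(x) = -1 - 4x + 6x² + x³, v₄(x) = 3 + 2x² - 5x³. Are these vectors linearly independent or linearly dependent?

linearly independent

Write each element as a coordinate vector in ℝ⁴ using {1, x, …, x³}.
The matrix [v₁|v₂|v₃|v₄] has determinant -608.
A nonzero determinant means the columns are linearly independent.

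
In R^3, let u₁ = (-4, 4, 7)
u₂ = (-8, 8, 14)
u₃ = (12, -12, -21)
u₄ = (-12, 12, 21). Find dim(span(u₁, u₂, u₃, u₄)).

Put the 3×4 matrix [u₁|u₂|u₃|u₄] into echelon form.
Reduction leaves 1 leading entry, giving rank 1.
(With 4 elements in a 3-dimensional space the rank is at most 3.)

dim = 1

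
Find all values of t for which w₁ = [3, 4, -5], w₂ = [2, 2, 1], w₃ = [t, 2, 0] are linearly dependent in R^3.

Dependence holds iff the 3×3 matrix [w₁ w₂ w₃] is singular.
The determinant works out to 14*t - 26.
This vanishes exactly when t = 13/7.

t = 13/7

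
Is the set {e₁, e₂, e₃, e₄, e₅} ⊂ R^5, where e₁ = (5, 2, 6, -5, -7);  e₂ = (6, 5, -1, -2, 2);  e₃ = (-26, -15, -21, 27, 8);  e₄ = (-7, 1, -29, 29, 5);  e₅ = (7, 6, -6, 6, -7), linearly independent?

Row-reduce the matrix whose columns are e₁, e₂, e₃, e₄, e₅.
The reduction yields 3 nonzero rows, so the rank is 3.
Since rank 3 < 5, the set is linearly dependent.

linearly dependent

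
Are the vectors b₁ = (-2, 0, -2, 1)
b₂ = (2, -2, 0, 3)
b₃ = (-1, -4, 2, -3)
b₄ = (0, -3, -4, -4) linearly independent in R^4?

linearly independent

The matrix [b₁|b₂|b₃|b₄] has determinant -326.
A nonzero determinant means the columns are linearly independent.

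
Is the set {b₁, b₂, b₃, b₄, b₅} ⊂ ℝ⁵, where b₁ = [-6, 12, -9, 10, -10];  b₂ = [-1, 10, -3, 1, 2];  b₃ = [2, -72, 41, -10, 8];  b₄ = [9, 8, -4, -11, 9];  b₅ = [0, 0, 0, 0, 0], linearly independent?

One of the vectors is the zero vector, so the set is linearly dependent.

linearly dependent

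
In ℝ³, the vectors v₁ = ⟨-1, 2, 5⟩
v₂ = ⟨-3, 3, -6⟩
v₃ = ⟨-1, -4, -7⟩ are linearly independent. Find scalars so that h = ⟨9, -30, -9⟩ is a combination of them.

h = -v₁ - 4v₂ + 4v₃

Set up the augmented matrix [v₁ | v₂ | v₃ | h] and row-reduce.
Back-substitution yields (a₁, a₂, a₃) = (-1, -4, 4).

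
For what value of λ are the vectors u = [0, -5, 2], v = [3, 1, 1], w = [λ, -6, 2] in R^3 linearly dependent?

λ = -6/7

The vectors are dependent exactly when the determinant of the matrix with rows u, v, w vanishes.
Cofactor expansion gives det = -7*λ - 6.
Setting this to zero gives λ = -6/7.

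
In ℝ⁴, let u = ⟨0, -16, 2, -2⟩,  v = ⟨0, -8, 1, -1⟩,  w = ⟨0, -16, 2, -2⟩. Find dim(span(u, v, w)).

Apply Gaussian elimination to the matrix whose rows are u, v, w.
There is 1 pivot column, so rank = 1.

1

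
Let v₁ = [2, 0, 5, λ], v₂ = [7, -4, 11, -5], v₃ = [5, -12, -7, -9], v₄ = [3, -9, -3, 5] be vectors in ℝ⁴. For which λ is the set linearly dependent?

λ = -3/4

Place the vectors as rows of a 4×4 matrix; dependence ⇔ determinant zero.
The determinant works out to 264*λ + 198.
Setting this to zero gives λ = -3/4.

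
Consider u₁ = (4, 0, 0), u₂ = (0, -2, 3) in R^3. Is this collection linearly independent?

Row-reduce the matrix whose columns are u₁, u₂.
The reduction yields 2 nonzero rows, so the rank is 2.
Since rank = 2 (the number of vectors), the set is linearly independent.

linearly independent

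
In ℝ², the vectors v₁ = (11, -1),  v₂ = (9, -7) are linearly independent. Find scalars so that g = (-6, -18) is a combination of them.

Write g = a₁v₁ + a₂v₂ and equate components.
Row-reducing the augmented matrix gives the unique coefficients (a₁, a₂) = (-3, 3).

g = -3v₁ + 3v₂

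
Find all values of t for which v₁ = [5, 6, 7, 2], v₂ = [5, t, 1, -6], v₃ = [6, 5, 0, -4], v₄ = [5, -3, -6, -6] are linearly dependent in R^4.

Place the vectors as rows of a 4×4 matrix; dependence ⇔ determinant zero.
The determinant works out to 1160 - 80*t.
Solving 1160 - 80*t = 0 yields t = 29/2.

t = 29/2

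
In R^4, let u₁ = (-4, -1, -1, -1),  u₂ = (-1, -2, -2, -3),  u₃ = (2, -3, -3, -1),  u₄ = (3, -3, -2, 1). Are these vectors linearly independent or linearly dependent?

linearly independent

Place the vectors as rows of a 4×4 matrix and reduce to echelon form.
The reduction yields 4 nonzero rows, so the rank is 4.
Since rank = 4 (the number of vectors), the set is linearly independent.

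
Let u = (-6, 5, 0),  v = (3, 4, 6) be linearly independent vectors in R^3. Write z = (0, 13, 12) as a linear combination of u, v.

Since u, v are independent, the coefficients expressing z are uniquely determined by a linear system.
Back-substitution yields (a₁, a₂) = (1, 2).

z = u + 2v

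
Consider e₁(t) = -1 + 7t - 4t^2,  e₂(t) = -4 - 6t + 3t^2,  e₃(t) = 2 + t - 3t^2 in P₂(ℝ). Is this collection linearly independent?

linearly independent

Write each element as a coordinate vector in ℝ³ using {1, t, t^2}.
Form the 3×3 matrix with these as columns; its determinant is -89.
A nonzero determinant means the columns are linearly independent.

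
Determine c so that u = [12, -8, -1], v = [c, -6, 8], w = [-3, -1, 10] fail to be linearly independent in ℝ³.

Dependence holds iff the 3×3 matrix [u v w] is singular.
The determinant works out to 81*c - 414.
This vanishes exactly when c = 46/9.

c = 46/9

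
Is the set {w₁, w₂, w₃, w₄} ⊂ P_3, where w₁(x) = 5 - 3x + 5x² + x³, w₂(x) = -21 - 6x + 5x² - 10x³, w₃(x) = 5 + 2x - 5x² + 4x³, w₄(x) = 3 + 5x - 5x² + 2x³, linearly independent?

linearly dependent

Take coordinates with respect to the standard basis {1, x, …, x³}.
Row-reduce the matrix whose columns are w₁, w₂, w₃, w₄.
The reduction yields 3 nonzero rows, so the rank is 3.
Since rank 3 < 4, the set is linearly dependent.
Indeed 2w₁ + w₂ + w₃ + 2w₄ = 0.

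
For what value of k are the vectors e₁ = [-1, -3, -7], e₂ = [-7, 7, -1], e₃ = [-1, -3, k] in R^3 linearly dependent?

k = -7

Dependence holds iff the 3×3 matrix [e₁ e₂ e₃] is singular.
Expanding, det = -28*k - 196.
This vanishes exactly when k = -7.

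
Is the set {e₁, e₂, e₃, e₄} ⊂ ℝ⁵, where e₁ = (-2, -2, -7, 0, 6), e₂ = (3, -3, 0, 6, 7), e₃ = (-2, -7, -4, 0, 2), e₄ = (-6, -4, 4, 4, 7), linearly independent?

linearly independent

Place the vectors as rows of a 4×5 matrix and reduce to echelon form.
The reduction yields 4 nonzero rows, so the rank is 4.
Since rank = 4 (the number of vectors), the set is linearly independent.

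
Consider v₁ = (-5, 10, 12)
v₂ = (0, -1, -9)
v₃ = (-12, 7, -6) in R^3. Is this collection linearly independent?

linearly independent

Row-reduce the matrix whose columns are v₁, v₂, v₃.
The reduction yields 3 nonzero rows, so the rank is 3.
Since rank = 3 (the number of vectors), the set is linearly independent.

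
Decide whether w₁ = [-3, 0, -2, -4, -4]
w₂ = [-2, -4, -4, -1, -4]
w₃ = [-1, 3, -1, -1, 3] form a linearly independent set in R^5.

linearly independent

Place the vectors as rows of a 3×5 matrix and reduce to echelon form.
The reduction yields 3 nonzero rows, so the rank is 3.
Since rank = 3 (the number of vectors), the set is linearly independent.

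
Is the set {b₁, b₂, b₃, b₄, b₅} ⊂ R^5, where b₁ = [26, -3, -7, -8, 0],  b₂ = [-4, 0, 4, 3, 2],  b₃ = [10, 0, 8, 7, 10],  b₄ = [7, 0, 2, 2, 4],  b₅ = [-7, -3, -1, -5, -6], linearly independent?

The matrix [b₁|b₂|b₃|b₄|b₅] has determinant 0.
A zero determinant means the columns are linearly dependent.
Indeed b₂ - b₃ + 2b₄ = 0.

linearly dependent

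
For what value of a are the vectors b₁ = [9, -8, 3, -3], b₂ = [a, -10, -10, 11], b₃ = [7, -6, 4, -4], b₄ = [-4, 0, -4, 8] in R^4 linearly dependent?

a = 59/7

The vectors are dependent exactly when the determinant of the matrix with rows b₁, b₂, b₃, b₄ vanishes.
Expanding, det = 56*a - 472.
Solving 56*a - 472 = 0 yields a = 59/7.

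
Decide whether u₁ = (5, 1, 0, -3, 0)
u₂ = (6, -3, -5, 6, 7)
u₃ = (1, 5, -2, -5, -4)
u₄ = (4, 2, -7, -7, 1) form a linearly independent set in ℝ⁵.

Row-reduce the matrix whose columns are u₁, u₂, u₃, u₄.
The reduction yields 4 nonzero rows, so the rank is 4.
Since rank = 4 (the number of vectors), the set is linearly independent.

linearly independent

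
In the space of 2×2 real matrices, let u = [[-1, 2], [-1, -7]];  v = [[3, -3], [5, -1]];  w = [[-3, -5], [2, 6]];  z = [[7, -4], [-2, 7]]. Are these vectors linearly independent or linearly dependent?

Write each element as a coordinate vector in ℝ⁴ using {E₁₁, E₁₂, E₂₁, E₂₂}.
Row-reduce the matrix whose columns are u, v, w, z.
The reduction yields 4 nonzero rows, so the rank is 4.
Since rank = 4 (the number of vectors), the set is linearly independent.

linearly independent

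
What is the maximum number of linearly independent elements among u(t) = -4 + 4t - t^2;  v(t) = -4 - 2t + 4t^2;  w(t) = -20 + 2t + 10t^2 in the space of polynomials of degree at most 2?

Represent each element by its coordinate vector in ℝ³.
Row-reduce the 3×3 matrix with these as rows.
Exactly 2 pivots survive; hence the rank is 2.

2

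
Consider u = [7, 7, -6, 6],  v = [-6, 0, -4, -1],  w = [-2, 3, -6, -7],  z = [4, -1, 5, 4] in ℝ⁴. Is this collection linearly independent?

The matrix [u|v|w|z] has determinant 281.
A nonzero determinant means the columns are linearly independent.

linearly independent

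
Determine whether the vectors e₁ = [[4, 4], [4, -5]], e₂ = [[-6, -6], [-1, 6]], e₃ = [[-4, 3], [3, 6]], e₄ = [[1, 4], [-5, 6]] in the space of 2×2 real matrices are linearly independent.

linearly independent

Take coordinates with respect to the standard basis {E₁₁, E₁₂, E₂₁, E₂₂}.
Row-reduce the matrix whose columns are e₁, e₂, e₃, e₄.
The reduction yields 4 nonzero rows, so the rank is 4.
Since rank = 4 (the number of vectors), the set is linearly independent.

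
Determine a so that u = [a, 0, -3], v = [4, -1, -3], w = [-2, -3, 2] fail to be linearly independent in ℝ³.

a = 42/11

The set is linearly dependent precisely when det[u; v; w] = 0.
The determinant works out to 42 - 11*a.
Solving 42 - 11*a = 0 yields a = 42/11.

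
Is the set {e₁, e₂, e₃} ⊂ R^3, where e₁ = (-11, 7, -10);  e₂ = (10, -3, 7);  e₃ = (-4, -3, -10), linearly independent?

Row-reduce the matrix whose columns are e₁, e₂, e₃.
The reduction yields 3 nonzero rows, so the rank is 3.
Since rank = 3 (the number of vectors), the set is linearly independent.

linearly independent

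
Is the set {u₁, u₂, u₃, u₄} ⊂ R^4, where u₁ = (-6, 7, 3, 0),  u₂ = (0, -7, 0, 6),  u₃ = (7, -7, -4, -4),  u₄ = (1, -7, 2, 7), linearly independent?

The matrix [u₁|u₂|u₃|u₄] has determinant 273.
A nonzero determinant means the columns are linearly independent.

linearly independent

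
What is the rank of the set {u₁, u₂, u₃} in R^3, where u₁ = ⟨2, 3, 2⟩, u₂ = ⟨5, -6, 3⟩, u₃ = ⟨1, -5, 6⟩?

rank 3

Put the 3×3 matrix [u₁|u₂|u₃] into echelon form.
The echelon form has 3 nonzero rows, so the rank is 3.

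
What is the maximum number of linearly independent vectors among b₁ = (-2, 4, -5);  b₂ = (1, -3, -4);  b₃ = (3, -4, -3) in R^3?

3

Form the matrix with b₁, b₂, b₃ as columns and reduce.
Reduction leaves 3 leading entries, giving rank 3.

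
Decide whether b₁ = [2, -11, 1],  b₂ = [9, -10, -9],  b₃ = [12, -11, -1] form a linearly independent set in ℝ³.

linearly independent

The matrix [b₁|b₂|b₃] has determinant 932.
A nonzero determinant means the columns are linearly independent.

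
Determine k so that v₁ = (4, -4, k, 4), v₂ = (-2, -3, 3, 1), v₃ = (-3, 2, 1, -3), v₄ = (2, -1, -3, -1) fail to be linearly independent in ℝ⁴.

k = -4/3

The set is linearly dependent precisely when det[v₁; v₂; v₃; v₄] = 0.
The determinant works out to 36*k + 48.
This vanishes exactly when k = -4/3.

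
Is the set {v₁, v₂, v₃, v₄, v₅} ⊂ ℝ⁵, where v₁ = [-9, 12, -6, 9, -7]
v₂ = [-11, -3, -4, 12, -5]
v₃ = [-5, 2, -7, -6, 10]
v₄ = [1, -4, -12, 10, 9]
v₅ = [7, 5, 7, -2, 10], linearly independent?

linearly independent

The matrix [v₁|v₂|v₃|v₄|v₅] has determinant -541024.
A nonzero determinant means the columns are linearly independent.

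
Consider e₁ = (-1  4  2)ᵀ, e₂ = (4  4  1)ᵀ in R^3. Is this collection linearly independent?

linearly independent

Place the vectors as rows of a 2×3 matrix and reduce to echelon form.
The reduction yields 2 nonzero rows, so the rank is 2.
Since rank = 2 (the number of vectors), the set is linearly independent.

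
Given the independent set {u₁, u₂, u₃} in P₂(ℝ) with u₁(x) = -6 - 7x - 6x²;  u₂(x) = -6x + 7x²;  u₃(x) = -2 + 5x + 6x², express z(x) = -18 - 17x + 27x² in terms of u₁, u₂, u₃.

Take coordinate vectors relative to {1, x, x²}.
Since u₁, u₂, u₃ are independent, the coefficients expressing z are uniquely determined by a linear system.
The system has the unique solution (c₁, c₂, c₃) = (2, 3, 3).

z = 2u₁ + 3u₂ + 3u₃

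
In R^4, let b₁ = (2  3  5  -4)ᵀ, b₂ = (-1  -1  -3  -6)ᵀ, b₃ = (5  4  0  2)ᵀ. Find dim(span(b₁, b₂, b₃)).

3

Row-reduce the 3×4 matrix with these as rows.
Reduction leaves 3 leading entries, giving rank 3.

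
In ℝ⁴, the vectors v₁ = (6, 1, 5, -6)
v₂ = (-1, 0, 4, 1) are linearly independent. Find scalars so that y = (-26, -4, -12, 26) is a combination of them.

y = -4v₁ + 2v₂

Since v₁, v₂ are independent, the coefficients expressing y are uniquely determined by a linear system.
The system has the unique solution (c₁, c₂) = (-4, 2).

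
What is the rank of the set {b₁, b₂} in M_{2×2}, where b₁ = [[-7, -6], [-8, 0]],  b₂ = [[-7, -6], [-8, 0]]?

Use coordinates relative to {E₁₁, E₁₂, E₂₁, E₂₂}.
Row-reduce the 2×4 matrix with these as rows.
The echelon form has 1 nonzero row, so the rank is 1.

1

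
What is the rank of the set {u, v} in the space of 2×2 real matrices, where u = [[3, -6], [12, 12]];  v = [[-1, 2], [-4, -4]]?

1

Represent each element by its coordinate vector in ℝ⁴.
Form the matrix with u, v as columns and reduce.
There is 1 pivot column, so rank = 1.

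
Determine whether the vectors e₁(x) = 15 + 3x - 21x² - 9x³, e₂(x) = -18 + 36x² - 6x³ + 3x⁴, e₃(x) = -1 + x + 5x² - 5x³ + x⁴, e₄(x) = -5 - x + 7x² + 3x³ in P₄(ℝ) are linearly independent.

Write each element as a coordinate vector in ℝ⁵ using {1, x, …, x⁴}.
One vector is a scalar multiple of another, so the set is dependent.

linearly dependent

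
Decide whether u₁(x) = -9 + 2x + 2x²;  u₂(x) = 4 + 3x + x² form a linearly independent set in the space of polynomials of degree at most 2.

Take coordinates with respect to the standard basis {1, x, x²}.
Row-reduce the matrix whose columns are u₁, u₂.
The reduction yields 2 nonzero rows, so the rank is 2.
Since rank = 2 (the number of vectors), the set is linearly independent.

linearly independent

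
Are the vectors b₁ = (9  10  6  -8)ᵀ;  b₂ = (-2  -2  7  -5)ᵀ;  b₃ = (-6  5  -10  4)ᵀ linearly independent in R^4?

linearly independent

Row-reduce the matrix whose columns are b₁, b₂, b₃.
The reduction yields 3 nonzero rows, so the rank is 3.
Since rank = 3 (the number of vectors), the set is linearly independent.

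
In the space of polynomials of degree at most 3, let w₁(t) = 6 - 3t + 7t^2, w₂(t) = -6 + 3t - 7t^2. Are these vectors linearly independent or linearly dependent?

linearly dependent

Take coordinates with respect to the standard basis {1, t, …, t^3}.
Row-reduce the matrix whose columns are w₁, w₂.
The reduction yields 1 nonzero row, so the rank is 1.
Since rank 1 < 2, the set is linearly dependent.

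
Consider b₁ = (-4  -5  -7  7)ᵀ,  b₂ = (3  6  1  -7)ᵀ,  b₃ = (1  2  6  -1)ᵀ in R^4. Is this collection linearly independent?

Place the vectors as rows of a 3×4 matrix and reduce to echelon form.
The reduction yields 3 nonzero rows, so the rank is 3.
Since rank = 3 (the number of vectors), the set is linearly independent.

linearly independent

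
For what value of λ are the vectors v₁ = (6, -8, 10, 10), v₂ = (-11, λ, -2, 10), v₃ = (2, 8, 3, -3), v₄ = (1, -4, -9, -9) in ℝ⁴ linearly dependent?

Dependence holds iff the 4×4 matrix [v₁ v₂ v₃ v₄] is singular.
Cofactor expansion gives det = -384*λ - 1056.
Solving -384*λ - 1056 = 0 yields λ = -11/4.

λ = -11/4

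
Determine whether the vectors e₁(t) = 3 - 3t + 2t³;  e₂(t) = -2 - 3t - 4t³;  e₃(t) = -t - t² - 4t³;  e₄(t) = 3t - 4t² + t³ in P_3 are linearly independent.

linearly independent

Write each element as a coordinate vector in ℝ⁴ using {1, t, …, t³}.
Place the vectors as rows of a 4×4 matrix and reduce to echelon form.
The reduction yields 4 nonzero rows, so the rank is 4.
Since rank = 4 (the number of vectors), the set is linearly independent.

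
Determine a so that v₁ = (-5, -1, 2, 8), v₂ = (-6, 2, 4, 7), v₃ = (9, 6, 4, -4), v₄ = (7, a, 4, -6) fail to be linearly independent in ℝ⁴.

a = 50/7

The set is linearly dependent precisely when det[v₁; v₂; v₃; v₄] = 0.
The determinant works out to 1300 - 182*a.
Setting this to zero gives a = 50/7.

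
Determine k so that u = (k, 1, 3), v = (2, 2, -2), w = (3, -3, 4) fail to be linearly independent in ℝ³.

Dependence holds iff the 3×3 matrix [u v w] is singular.
Expanding, det = 2*k - 50.
Solving 2*k - 50 = 0 yields k = 25.

k = 25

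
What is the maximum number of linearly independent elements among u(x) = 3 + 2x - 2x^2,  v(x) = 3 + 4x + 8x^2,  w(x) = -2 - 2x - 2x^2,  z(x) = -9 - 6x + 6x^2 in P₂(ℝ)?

2

Use coordinates relative to {1, x, x^2}.
Form the matrix with u, v, w, z as columns and reduce.
Exactly 2 pivots survive; hence the rank is 2.
(With 4 elements in a 3-dimensional space the rank is at most 3.)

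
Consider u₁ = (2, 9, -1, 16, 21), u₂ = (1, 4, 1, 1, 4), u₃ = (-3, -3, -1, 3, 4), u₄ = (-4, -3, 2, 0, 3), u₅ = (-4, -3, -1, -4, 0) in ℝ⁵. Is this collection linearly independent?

Place the vectors as rows of a 5×5 matrix and reduce to echelon form.
The reduction yields 4 nonzero rows, so the rank is 4.
Since rank 4 < 5, the set is linearly dependent.
Indeed u₁ - 3u₂ - 3u₃ + u₄ + u₅ = 0.

linearly dependent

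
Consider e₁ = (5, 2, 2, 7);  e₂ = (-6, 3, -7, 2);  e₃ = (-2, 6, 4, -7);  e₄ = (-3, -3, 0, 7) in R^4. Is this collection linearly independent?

The matrix [e₁|e₂|e₃|e₄] has determinant 4039.
A nonzero determinant means the columns are linearly independent.

linearly independent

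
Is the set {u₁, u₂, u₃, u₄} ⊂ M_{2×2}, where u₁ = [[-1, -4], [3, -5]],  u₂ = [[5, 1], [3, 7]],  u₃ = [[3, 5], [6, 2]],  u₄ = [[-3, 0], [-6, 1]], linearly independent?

Take coordinates with respect to the standard basis {E₁₁, E₁₂, E₂₁, E₂₂}.
The matrix [u₁|u₂|u₃|u₄] has determinant 297.
A nonzero determinant means the columns are linearly independent.

linearly independent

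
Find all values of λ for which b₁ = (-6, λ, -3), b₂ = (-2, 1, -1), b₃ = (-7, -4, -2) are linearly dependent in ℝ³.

Dependence holds iff the 3×3 matrix [b₁ b₂ b₃] is singular.
Cofactor expansion gives det = 3*λ - 9.
This vanishes exactly when λ = 3.

λ = 3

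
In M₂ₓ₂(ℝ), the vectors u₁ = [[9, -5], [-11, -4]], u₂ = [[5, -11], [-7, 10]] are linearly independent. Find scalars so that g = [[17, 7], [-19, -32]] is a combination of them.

g = 3u₁ - 2u₂

Take coordinate vectors relative to {E₁₁, E₁₂, E₂₁, E₂₂}.
Solve the system with u₁, u₂ as columns and g as the right-hand side.
The system has the unique solution (a₁, a₂) = (3, -2).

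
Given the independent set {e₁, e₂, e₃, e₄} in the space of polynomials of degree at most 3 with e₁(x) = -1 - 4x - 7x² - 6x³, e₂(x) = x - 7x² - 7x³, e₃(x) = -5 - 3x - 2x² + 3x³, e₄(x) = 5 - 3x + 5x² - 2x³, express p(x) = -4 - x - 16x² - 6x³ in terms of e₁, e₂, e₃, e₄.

p = 4e₁ - 3e₂ - 3e₃ - 3e₄

Work in coordinates with respect to the standard basis {1, x, …, x³}.
Since e₁, e₂, e₃, e₄ are independent, the coefficients expressing p are uniquely determined by a linear system.
Row-reducing the augmented matrix gives the unique coefficients (α₁, …, α₄) = (4, -3, -3, -3).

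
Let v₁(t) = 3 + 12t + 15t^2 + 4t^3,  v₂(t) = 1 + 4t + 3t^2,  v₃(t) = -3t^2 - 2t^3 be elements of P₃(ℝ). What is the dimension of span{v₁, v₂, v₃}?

Pass to coordinate vectors with respect to the basis {1, t, …, t^3}.
Form the matrix with v₁, v₂, v₃ as columns and reduce.
The echelon form has 2 nonzero rows, so the rank is 2.

2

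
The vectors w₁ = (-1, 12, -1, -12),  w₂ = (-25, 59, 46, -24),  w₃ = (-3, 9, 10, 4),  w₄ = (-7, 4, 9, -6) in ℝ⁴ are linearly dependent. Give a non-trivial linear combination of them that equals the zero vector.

Solve the homogeneous system with w₁, w₂, w₃, w₄ as columns by row-reducing the coefficient matrix.
One solution (up to scaling) is (2, -1, 3, 2).

2w₁ - w₂ + 3w₃ + 2w₄ = 0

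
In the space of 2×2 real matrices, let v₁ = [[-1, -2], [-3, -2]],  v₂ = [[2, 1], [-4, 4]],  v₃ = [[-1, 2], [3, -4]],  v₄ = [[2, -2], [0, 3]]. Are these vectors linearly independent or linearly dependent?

linearly independent

Write each element as a coordinate vector in ℝ⁴ using {E₁₁, E₁₂, E₂₁, E₂₂}.
Place the vectors as rows of a 4×4 matrix and reduce to echelon form.
The reduction yields 4 nonzero rows, so the rank is 4.
Since rank = 4 (the number of vectors), the set is linearly independent.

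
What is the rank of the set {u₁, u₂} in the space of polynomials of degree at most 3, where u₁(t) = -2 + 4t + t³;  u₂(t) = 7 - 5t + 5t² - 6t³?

2

Represent each element by its coordinate vector in ℝ⁴.
Put the 4×2 matrix [u₁|u₂] into echelon form.
Reduction leaves 2 leading entries, giving rank 2.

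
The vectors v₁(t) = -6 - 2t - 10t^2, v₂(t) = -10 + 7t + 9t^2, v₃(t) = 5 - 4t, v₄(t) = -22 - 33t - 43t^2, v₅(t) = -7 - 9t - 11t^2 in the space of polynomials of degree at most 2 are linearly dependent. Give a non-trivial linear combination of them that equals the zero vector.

7v₁ + 3v₂ + 10v₃ - v₄ = 0

Write each element as a vector in ℝ³ using {1, t, t^2}.
Solve the homogeneous system with v₁, v₂, v₃, v₄, v₅ as columns by row-reducing the coefficient matrix.
A generator of the null space is (7, 3, 10, -1, 0).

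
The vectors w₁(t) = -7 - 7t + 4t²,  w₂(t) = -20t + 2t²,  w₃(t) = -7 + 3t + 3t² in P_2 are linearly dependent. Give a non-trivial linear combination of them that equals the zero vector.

2w₁ - w₂ - 2w₃ = 0

Write each element as a vector in ℝ³ using {1, t, t²}.
Solve the homogeneous system with w₁, w₂, w₃ as columns by row-reducing the coefficient matrix.
One solution (up to scaling) is (2, -1, -2).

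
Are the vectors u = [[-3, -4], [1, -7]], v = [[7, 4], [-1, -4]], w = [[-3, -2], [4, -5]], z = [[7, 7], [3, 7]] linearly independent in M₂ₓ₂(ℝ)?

linearly independent

Take coordinates with respect to the standard basis {E₁₁, E₁₂, E₂₁, E₂₂}.
The matrix [u|v|w|z] has determinant 403.
A nonzero determinant means the columns are linearly independent.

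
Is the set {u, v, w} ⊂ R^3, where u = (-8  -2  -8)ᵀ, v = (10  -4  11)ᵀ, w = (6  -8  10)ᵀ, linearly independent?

linearly independent

Place the vectors as rows of a 3×3 matrix and reduce to echelon form.
The reduction yields 3 nonzero rows, so the rank is 3.
Since rank = 3 (the number of vectors), the set is linearly independent.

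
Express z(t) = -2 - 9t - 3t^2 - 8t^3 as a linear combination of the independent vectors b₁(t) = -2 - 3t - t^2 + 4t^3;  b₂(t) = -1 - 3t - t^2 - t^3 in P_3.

z = -b₁ + 4b₂

Identify each element with its coordinate vector in ℝ⁴ via {1, t, …, t^3}.
Since b₁, b₂ are independent, the coefficients expressing z are uniquely determined by a linear system.
Back-substitution yields (c₁, c₂) = (-1, 4).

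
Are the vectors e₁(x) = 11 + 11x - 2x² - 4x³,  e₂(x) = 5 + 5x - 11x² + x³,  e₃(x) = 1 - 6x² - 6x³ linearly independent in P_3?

Take coordinates with respect to the standard basis {1, x, …, x³}.
Row-reduce the matrix whose columns are e₁, e₂, e₃.
The reduction yields 3 nonzero rows, so the rank is 3.
Since rank = 3 (the number of vectors), the set is linearly independent.

linearly independent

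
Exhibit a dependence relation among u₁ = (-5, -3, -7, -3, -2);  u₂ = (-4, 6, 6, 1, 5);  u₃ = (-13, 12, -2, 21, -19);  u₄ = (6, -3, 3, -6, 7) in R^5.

Row-reduce the matrix with u₁, u₂, u₃, u₄ as columns; the null space gives the coefficients.
A generator of the null space is (1, 0, 1, 3).

u₁ + u₃ + 3u₄ = 0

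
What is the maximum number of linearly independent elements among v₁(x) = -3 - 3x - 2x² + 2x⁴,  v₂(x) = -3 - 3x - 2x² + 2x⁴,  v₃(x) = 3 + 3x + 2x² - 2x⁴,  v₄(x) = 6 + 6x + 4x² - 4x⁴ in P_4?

1

Pass to coordinate vectors with respect to the basis {1, x, …, x⁴}.
Form the matrix with v₁, v₂, v₃, v₄ as columns and reduce.
The echelon form has 1 nonzero row, so the rank is 1.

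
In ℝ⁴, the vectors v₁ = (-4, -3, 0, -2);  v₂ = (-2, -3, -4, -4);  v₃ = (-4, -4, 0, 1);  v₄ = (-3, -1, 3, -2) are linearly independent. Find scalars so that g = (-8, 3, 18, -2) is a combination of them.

g = 4v₁ - 3v₂ - 2v₃ + 2v₄

Set up the augmented matrix [v₁ | v₂ | v₃ | v₄ | g] and row-reduce.
Back-substitution yields (c₁, …, c₄) = (4, -3, -2, 2).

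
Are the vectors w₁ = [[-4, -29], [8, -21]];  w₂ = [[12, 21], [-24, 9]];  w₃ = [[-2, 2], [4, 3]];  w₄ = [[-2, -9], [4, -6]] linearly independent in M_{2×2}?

Write each element as a coordinate vector in ℝ⁴ using {E₁₁, E₁₂, E₂₁, E₂₂}.
Place the vectors as rows of a 4×4 matrix and reduce to echelon form.
The reduction yields 2 nonzero rows, so the rank is 2.
Since rank 2 < 4, the set is linearly dependent.

linearly dependent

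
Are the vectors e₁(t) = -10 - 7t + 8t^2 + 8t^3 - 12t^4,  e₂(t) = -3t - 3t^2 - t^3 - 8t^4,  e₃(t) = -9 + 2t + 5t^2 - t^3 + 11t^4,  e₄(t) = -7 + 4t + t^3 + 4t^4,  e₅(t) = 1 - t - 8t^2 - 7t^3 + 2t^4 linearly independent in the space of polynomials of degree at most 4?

linearly independent

Take coordinates with respect to the standard basis {1, t, …, t^4}.
Row-reduce the matrix whose columns are e₁, e₂, e₃, e₄, e₅.
The reduction yields 5 nonzero rows, so the rank is 5.
Since rank = 5 (the number of vectors), the set is linearly independent.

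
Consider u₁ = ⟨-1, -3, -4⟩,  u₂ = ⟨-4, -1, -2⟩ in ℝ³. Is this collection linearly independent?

linearly independent

Place the vectors as rows of a 2×3 matrix and reduce to echelon form.
The reduction yields 2 nonzero rows, so the rank is 2.
Since rank = 2 (the number of vectors), the set is linearly independent.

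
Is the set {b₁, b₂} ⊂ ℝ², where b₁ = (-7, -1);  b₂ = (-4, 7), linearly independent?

The matrix [b₁|b₂] has determinant -53.
A nonzero determinant means the columns are linearly independent.

linearly independent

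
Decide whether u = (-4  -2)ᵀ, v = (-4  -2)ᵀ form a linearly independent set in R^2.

Form the 2×2 matrix with these as columns; its determinant is 0.
A zero determinant means the columns are linearly dependent.
Indeed u - v = 0.

linearly dependent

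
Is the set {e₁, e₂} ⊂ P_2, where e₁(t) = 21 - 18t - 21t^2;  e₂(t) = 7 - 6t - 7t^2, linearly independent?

Write each element as a coordinate vector in ℝ³ using {1, t, t^2}.
Row-reduce the matrix whose columns are e₁, e₂.
The reduction yields 1 nonzero row, so the rank is 1.
Since rank 1 < 2, the set is linearly dependent.
Indeed e₁ - 3e₂ = 0.

linearly dependent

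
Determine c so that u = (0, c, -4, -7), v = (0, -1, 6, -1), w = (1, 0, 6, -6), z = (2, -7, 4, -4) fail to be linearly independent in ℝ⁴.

Dependence holds iff the 4×4 matrix [u v w z] is singular.
The determinant works out to 40*c - 410.
Setting this to zero gives c = 41/4.

c = 41/4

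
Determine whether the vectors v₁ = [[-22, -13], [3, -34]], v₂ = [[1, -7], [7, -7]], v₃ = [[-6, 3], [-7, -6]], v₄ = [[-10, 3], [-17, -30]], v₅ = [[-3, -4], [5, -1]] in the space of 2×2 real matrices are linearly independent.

linearly dependent

Write each element as a coordinate vector in ℝ⁴ using {E₁₁, E₁₂, E₂₁, E₂₂}.
There are 5 vectors in a 4-dimensional space, so they cannot be linearly independent.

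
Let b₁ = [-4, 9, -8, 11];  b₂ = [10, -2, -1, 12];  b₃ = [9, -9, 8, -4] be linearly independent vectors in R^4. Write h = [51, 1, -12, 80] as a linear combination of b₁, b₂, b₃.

Set up the augmented matrix [b₁ | b₂ | b₃ | h] and row-reduce.
Row-reducing the augmented matrix gives the unique coefficients (c₁, c₂, c₃) = (4, 4, 3).

h = 4b₁ + 4b₂ + 3b₃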